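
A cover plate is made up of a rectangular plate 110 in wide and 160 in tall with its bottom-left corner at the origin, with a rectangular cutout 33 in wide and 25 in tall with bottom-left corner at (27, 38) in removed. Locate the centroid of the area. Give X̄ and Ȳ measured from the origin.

X̄ = 55.57 in, Ȳ = 81.45 in

plate: A = 110 × 160 = 17600.00, centroid at (55.00, 80.00).
hole: A = −(33 × 25) = -825.00, centroid at (43.50, 50.50).
ΣA = 16775.00 in², ΣAX̄ = 932112.50 in³, ΣAȲ = 1366337.50 in³.
X̄ = 932112.50/16775.00 = 55.57 in; Ȳ = 1366337.50/16775.00 = 81.45 in.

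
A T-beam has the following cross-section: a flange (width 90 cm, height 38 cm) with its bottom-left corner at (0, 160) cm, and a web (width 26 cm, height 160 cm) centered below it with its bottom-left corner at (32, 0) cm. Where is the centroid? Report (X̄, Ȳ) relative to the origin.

X̄ = 45.00 cm, Ȳ = 124.67 cm

web: A = 26 × 160 = 4160.00, centroid at (45.00, 80.00).
flange: A = 90 × 38 = 3420.00, centroid at (45.00, 179.00).
ΣA = 7580.00 cm², ΣAX̄ = 341100.00 cm³, ΣAȲ = 944980.00 cm³.
X̄ = 341100.00/7580.00 = 45.00 cm; Ȳ = 944980.00/7580.00 = 124.67 cm.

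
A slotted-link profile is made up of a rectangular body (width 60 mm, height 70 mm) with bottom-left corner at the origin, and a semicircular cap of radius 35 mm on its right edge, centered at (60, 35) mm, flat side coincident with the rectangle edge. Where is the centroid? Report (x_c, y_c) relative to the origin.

x_c = 44.09 mm, y_c = 35.00 mm

Part | A | x̄ᵢ | ȳᵢ | A·x̄ᵢ | A·ȳᵢ
rectangular body | 4200.00 | 30.00 | 35.00 | 126000.00 | 147000.00
semicircular end | 1924.23 | 74.85 | 35.00 | 144036.86 | 67347.89
Σ | 6124.23 |  |  | 270036.86 | 214347.89
x_c = 270036.86 / 6124.23 = 44.09 mm
y_c = 214347.89 / 6124.23 = 35.00 mm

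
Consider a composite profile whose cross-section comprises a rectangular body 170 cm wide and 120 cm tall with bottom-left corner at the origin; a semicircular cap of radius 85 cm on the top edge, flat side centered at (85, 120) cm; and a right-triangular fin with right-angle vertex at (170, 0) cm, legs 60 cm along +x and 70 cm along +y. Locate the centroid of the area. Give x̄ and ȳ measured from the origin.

Part | A | x̄ᵢ | ȳᵢ | A·x̄ᵢ | A·ȳᵢ
rectangular body | 20400.00 | 85.00 | 60.00 | 1734000.00 | 1224000.00
semicircular top | 11349.00 | 85.00 | 156.08 | 964665.29 | 1771297.08
triangular fin | 2100.00 | 190.00 | 23.33 | 399000.00 | 49000.00
Σ | 33849.00 |  |  | 3097665.29 | 3044297.08
x̄ = 3097665.29 / 33849.00 = 91.51 cm
ȳ = 3044297.08 / 33849.00 = 89.94 cm

x̄ = 91.51 cm, ȳ = 89.94 cm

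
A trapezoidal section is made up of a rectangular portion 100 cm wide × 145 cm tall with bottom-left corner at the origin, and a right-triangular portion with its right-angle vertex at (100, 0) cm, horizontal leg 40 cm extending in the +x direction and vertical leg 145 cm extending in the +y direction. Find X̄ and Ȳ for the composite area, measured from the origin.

X̄ = 60.56 cm, Ȳ = 68.47 cm

rectangular portion: A = 100 × 145 = 14500.00, centroid at (50.00, 72.50).
triangular portion: A = ½·40·145 = 2900.00, centroid at (113.33, 48.33).
ΣA = 17400.00 cm², ΣAX̄ = 1053666.67 cm³, ΣAȲ = 1191416.67 cm³.
X̄ = 1053666.67/17400.00 = 60.56 cm; Ȳ = 1191416.67/17400.00 = 68.47 cm.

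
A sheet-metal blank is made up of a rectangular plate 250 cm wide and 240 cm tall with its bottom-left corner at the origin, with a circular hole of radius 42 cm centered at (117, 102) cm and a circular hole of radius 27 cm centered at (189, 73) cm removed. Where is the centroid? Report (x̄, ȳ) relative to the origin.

plate: A = 250 × 240 = 60000.00, centroid at (125.00, 120.00).
hole 1: A = −π·42² = -5541.77, centroid at (117.00, 102.00).
hole 2: A = −π·27² = -2290.22, centroid at (189.00, 73.00).
ΣA = 52168.01 cm², ΣAx̄ = 6418761.20 cm³, ΣAȳ = 6467553.38 cm³.
x̄ = 6418761.20/52168.01 = 123.04 cm; ȳ = 6467553.38/52168.01 = 123.98 cm.

x̄ = 123.04 cm, ȳ = 123.98 cm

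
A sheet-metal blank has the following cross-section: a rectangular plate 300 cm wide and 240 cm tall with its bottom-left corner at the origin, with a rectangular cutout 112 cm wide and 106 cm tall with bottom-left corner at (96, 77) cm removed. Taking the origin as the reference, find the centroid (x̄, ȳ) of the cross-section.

plate: A = 300 × 240 = 72000.00, centroid at (150.00, 120.00).
hole: A = −(112 × 106) = -11872.00, centroid at (152.00, 130.00).
ΣA = 60128.00 cm²
ΣAx̄ = (72000.00)(150.00) + (-11872.00)(152.00) = 8995456.00 cm³
ΣAȳ = (72000.00)(120.00) + (-11872.00)(130.00) = 7096640.00 cm³
x̄ = 8995456.00 / 60128.00 = 149.61 cm
ȳ = 7096640.00 / 60128.00 = 118.03 cm

x̄ = 149.61 cm, ȳ = 118.03 cm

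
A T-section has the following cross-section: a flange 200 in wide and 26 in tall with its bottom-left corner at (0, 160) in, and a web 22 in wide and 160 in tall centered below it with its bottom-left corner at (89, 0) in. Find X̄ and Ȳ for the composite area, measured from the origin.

X̄ = 100.00 in, Ȳ = 135.46 in

Part | A | x̄ᵢ | ȳᵢ | A·x̄ᵢ | A·ȳᵢ
web | 3520.00 | 100.00 | 80.00 | 352000.00 | 281600.00
flange | 5200.00 | 100.00 | 173.00 | 520000.00 | 899600.00
Σ | 8720.00 |  |  | 872000.00 | 1181200.00
X̄ = 872000.00 / 8720.00 = 100.00 in
Ȳ = 1181200.00 / 8720.00 = 135.46 in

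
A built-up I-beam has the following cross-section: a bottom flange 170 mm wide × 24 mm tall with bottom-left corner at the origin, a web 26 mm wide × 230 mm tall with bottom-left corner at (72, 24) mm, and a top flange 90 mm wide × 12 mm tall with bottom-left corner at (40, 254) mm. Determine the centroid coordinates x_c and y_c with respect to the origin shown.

x_c = 85.00 mm, y_c = 104.22 mm

Part | A | x̄ᵢ | ȳᵢ | A·x̄ᵢ | A·ȳᵢ
bottom flange | 4080.00 | 85.00 | 12.00 | 346800.00 | 48960.00
web | 5980.00 | 85.00 | 139.00 | 508300.00 | 831220.00
top flange | 1080.00 | 85.00 | 260.00 | 91800.00 | 280800.00
Σ | 11140.00 |  |  | 946900.00 | 1160980.00
x_c = 946900.00 / 11140.00 = 85.00 mm
y_c = 1160980.00 / 11140.00 = 104.22 mm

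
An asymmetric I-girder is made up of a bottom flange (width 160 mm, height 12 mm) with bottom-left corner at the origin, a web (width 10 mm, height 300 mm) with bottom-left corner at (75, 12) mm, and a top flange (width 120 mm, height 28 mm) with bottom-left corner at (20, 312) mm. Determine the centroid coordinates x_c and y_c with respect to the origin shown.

x_c = 80.00 mm, y_c = 192.38 mm

bottom flange: A = 160 × 12 = 1920.00, centroid at (80.00, 6.00).
web: A = 10 × 300 = 3000.00, centroid at (80.00, 162.00).
top flange: A = 120 × 28 = 3360.00, centroid at (80.00, 326.00).
ΣA = 8280.00 mm², ΣAx_c = 662400.00 mm³, ΣAy_c = 1592880.00 mm³.
x_c = 662400.00/8280.00 = 80.00 mm; y_c = 1592880.00/8280.00 = 192.38 mm.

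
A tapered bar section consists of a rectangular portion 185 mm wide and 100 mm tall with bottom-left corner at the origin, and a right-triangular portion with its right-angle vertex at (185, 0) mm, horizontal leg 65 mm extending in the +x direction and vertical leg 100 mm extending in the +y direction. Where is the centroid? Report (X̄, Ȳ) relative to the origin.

X̄ = 109.56 mm, Ȳ = 47.51 mm

rectangular portion: A = 185 × 100 = 18500.00, centroid at (92.50, 50.00).
triangular portion: A = ½·65·100 = 3250.00, centroid at (206.67, 33.33).
ΣA = 21750.00 mm², ΣAX̄ = 2382916.67 mm³, ΣAȲ = 1033333.33 mm³.
X̄ = 2382916.67/21750.00 = 109.56 mm; Ȳ = 1033333.33/21750.00 = 47.51 mm.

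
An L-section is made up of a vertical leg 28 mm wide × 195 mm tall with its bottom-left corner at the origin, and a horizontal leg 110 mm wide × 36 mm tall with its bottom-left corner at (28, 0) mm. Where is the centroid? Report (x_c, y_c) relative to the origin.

x_c = 43.01 mm, y_c = 64.08 mm

vertical leg: A = 28 × 195 = 5460.00, centroid at (14.00, 97.50).
horizontal leg: A = 110 × 36 = 3960.00, centroid at (83.00, 18.00).
ΣA = 9420.00 mm²
ΣAx_c = (5460.00)(14.00) + (3960.00)(83.00) = 405120.00 mm³
ΣAy_c = (5460.00)(97.50) + (3960.00)(18.00) = 603630.00 mm³
x_c = 405120.00 / 9420.00 = 43.01 mm
y_c = 603630.00 / 9420.00 = 64.08 mm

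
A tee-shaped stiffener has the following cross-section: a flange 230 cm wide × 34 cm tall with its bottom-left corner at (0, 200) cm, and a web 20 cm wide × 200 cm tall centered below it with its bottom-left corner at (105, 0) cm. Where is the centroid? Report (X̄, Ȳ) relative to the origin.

X̄ = 115.00 cm, Ȳ = 177.41 cm

web: A = 20 × 200 = 4000.00, centroid at (115.00, 100.00).
flange: A = 230 × 34 = 7820.00, centroid at (115.00, 217.00).
ΣA = 11820.00 cm²
ΣAX̄ = (4000.00)(115.00) + (7820.00)(115.00) = 1359300.00 cm³
ΣAȲ = (4000.00)(100.00) + (7820.00)(217.00) = 2096940.00 cm³
X̄ = 1359300.00 / 11820.00 = 115.00 cm
Ȳ = 2096940.00 / 11820.00 = 177.41 cm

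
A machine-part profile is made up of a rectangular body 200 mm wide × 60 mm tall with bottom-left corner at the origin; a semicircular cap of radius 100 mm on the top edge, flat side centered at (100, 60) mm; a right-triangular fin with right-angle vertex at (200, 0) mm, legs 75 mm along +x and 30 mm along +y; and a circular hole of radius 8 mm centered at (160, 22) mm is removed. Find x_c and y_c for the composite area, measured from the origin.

x_c = 104.49 mm, y_c = 69.01 mm

rectangular body: A = 200 × 60 = 12000.00, centroid at (100.00, 30.00).
semicircular top: A = ½π·100² = 15707.96, centroid at (100.00, 102.44).
triangular fin: A = ½·75·30 = 1125.00, centroid at (225.00, 10.00).
hole: A = −π·8² = -201.06, centroid at (160.00, 22.00).
ΣA = 28631.90 mm², ΣAx_c = 2991751.42 mm³, ΣAy_c = 1975971.10 mm³.
x_c = 2991751.42/28631.90 = 104.49 mm; y_c = 1975971.10/28631.90 = 69.01 mm.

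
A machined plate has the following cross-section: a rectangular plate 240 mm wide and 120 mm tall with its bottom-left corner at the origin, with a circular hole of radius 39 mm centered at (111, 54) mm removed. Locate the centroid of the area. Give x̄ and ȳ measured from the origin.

Part | A | x̄ᵢ | ȳᵢ | A·x̄ᵢ | A·ȳᵢ
plate | 28800.00 | 120.00 | 60.00 | 3456000.00 | 1728000.00
hole | -4778.36 | 111.00 | 54.00 | -530398.23 | -258031.57
Σ | 24021.64 |  |  | 2925601.77 | 1469968.43
x̄ = 2925601.77 / 24021.64 = 121.79 mm
ȳ = 1469968.43 / 24021.64 = 61.19 mm

x̄ = 121.79 mm, ȳ = 61.19 mm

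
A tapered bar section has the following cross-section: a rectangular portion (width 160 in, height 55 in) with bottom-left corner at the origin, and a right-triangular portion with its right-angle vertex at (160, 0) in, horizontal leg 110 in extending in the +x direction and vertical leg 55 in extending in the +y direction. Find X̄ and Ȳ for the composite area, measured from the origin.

X̄ = 109.84 in, Ȳ = 25.16 in

rectangular portion: A = 160 × 55 = 8800.00, centroid at (80.00, 27.50).
triangular portion: A = ½·110·55 = 3025.00, centroid at (196.67, 18.33).
ΣA = 11825.00 in²
ΣAX̄ = (8800.00)(80.00) + (3025.00)(196.67) = 1298916.67 in³
ΣAȲ = (8800.00)(27.50) + (3025.00)(18.33) = 297458.33 in³
X̄ = 1298916.67 / 11825.00 = 109.84 in
Ȳ = 297458.33 / 11825.00 = 25.16 in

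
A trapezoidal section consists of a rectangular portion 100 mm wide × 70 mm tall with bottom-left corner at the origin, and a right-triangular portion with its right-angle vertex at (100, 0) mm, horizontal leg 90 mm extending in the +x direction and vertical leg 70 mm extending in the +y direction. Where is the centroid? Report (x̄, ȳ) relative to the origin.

x̄ = 74.83 mm, ȳ = 31.38 mm

rectangular portion: A = 100 × 70 = 7000.00, centroid at (50.00, 35.00).
triangular portion: A = ½·90·70 = 3150.00, centroid at (130.00, 23.33).
ΣA = 10150.00 mm²
ΣAx̄ = (7000.00)(50.00) + (3150.00)(130.00) = 759500.00 mm³
ΣAȳ = (7000.00)(35.00) + (3150.00)(23.33) = 318500.00 mm³
x̄ = 759500.00 / 10150.00 = 74.83 mm
ȳ = 318500.00 / 10150.00 = 31.38 mm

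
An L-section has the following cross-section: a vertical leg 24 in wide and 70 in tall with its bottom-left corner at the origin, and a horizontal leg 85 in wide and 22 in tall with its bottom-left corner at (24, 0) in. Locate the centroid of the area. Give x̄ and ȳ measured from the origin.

Part | A | x̄ᵢ | ȳᵢ | A·x̄ᵢ | A·ȳᵢ
vertical leg | 1680.00 | 12.00 | 35.00 | 20160.00 | 58800.00
horizontal leg | 1870.00 | 66.50 | 11.00 | 124355.00 | 20570.00
Σ | 3550.00 |  |  | 144515.00 | 79370.00
x̄ = 144515.00 / 3550.00 = 40.71 in
ȳ = 79370.00 / 3550.00 = 22.36 in

x̄ = 40.71 in, ȳ = 22.36 in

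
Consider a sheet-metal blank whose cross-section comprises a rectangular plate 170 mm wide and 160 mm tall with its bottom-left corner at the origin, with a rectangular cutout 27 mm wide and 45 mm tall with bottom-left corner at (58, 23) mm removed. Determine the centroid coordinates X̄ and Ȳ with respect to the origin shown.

Part | A | x̄ᵢ | ȳᵢ | A·x̄ᵢ | A·ȳᵢ
plate | 27200.00 | 85.00 | 80.00 | 2312000.00 | 2176000.00
hole | -1215.00 | 71.50 | 45.50 | -86872.50 | -55282.50
Σ | 25985.00 |  |  | 2225127.50 | 2120717.50
X̄ = 2225127.50 / 25985.00 = 85.63 mm
Ȳ = 2120717.50 / 25985.00 = 81.61 mm

X̄ = 85.63 mm, Ȳ = 81.61 mm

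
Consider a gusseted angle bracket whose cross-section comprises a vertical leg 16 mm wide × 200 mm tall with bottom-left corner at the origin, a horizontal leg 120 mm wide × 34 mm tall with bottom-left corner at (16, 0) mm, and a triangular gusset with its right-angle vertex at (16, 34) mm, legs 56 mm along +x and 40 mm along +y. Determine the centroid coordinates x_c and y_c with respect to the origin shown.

vertical leg: A = 16 × 200 = 3200.00, centroid at (8.00, 100.00).
horizontal leg: A = 120 × 34 = 4080.00, centroid at (76.00, 17.00).
gusset: A = ½·56·40 = 1120.00, centroid at (34.67, 47.33).
ΣA = 8400.00 mm²
ΣAx_c = (3200.00)(8.00) + (4080.00)(76.00) + (1120.00)(34.67) = 374506.67 mm³
ΣAy_c = (3200.00)(100.00) + (4080.00)(17.00) + (1120.00)(47.33) = 442373.33 mm³
x_c = 374506.67 / 8400.00 = 44.58 mm
y_c = 442373.33 / 8400.00 = 52.66 mm

x_c = 44.58 mm, y_c = 52.66 mm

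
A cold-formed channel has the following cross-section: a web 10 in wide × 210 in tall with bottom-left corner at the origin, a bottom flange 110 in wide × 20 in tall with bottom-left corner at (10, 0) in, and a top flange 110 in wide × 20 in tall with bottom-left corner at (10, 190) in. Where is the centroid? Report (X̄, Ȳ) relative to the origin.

Part | A | x̄ᵢ | ȳᵢ | A·x̄ᵢ | A·ȳᵢ
web | 2100.00 | 5.00 | 105.00 | 10500.00 | 220500.00
bottom flange | 2200.00 | 65.00 | 10.00 | 143000.00 | 22000.00
top flange | 2200.00 | 65.00 | 200.00 | 143000.00 | 440000.00
Σ | 6500.00 |  |  | 296500.00 | 682500.00
X̄ = 296500.00 / 6500.00 = 45.62 in
Ȳ = 682500.00 / 6500.00 = 105.00 in

X̄ = 45.62 in, Ȳ = 105.00 in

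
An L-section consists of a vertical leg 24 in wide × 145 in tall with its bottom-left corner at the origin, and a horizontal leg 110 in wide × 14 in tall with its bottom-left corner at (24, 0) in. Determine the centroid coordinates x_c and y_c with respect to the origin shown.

Part | A | x̄ᵢ | ȳᵢ | A·x̄ᵢ | A·ȳᵢ
vertical leg | 3480.00 | 12.00 | 72.50 | 41760.00 | 252300.00
horizontal leg | 1540.00 | 79.00 | 7.00 | 121660.00 | 10780.00
Σ | 5020.00 |  |  | 163420.00 | 263080.00
x_c = 163420.00 / 5020.00 = 32.55 in
y_c = 263080.00 / 5020.00 = 52.41 in

x_c = 32.55 in, y_c = 52.41 in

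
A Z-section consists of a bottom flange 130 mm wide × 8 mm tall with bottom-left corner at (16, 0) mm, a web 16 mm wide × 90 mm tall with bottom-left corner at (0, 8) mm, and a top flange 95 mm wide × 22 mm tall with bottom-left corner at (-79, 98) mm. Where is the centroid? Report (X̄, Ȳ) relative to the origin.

X̄ = 6.55 mm, Ȳ = 67.46 mm

Part | A | x̄ᵢ | ȳᵢ | A·x̄ᵢ | A·ȳᵢ
bottom flange | 1040.00 | 81.00 | 4.00 | 84240.00 | 4160.00
web | 1440.00 | 8.00 | 53.00 | 11520.00 | 76320.00
top flange | 2090.00 | -31.50 | 109.00 | -65835.00 | 227810.00
Σ | 4570.00 |  |  | 29925.00 | 308290.00
X̄ = 29925.00 / 4570.00 = 6.55 mm
Ȳ = 308290.00 / 4570.00 = 67.46 mm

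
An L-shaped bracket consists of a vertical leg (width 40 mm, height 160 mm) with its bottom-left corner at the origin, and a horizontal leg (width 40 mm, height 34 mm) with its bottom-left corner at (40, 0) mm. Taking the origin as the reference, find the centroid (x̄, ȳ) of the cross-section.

vertical leg: A = 40 × 160 = 6400.00, centroid at (20.00, 80.00).
horizontal leg: A = 40 × 34 = 1360.00, centroid at (60.00, 17.00).
ΣA = 7760.00 mm², ΣAx̄ = 209600.00 mm³, ΣAȳ = 535120.00 mm³.
x̄ = 209600.00/7760.00 = 27.01 mm; ȳ = 535120.00/7760.00 = 68.96 mm.

x̄ = 27.01 mm, ȳ = 68.96 mm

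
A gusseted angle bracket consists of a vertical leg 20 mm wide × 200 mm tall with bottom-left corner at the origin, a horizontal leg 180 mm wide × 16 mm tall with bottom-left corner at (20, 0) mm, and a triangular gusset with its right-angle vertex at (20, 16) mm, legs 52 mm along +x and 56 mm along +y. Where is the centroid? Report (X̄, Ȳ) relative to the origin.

vertical leg: A = 20 × 200 = 4000.00, centroid at (10.00, 100.00).
horizontal leg: A = 180 × 16 = 2880.00, centroid at (110.00, 8.00).
gusset: A = ½·52·56 = 1456.00, centroid at (37.33, 34.67).
ΣA = 8336.00 mm², ΣAX̄ = 411157.33 mm³, ΣAȲ = 473514.67 mm³.
X̄ = 411157.33/8336.00 = 49.32 mm; Ȳ = 473514.67/8336.00 = 56.80 mm.

X̄ = 49.32 mm, Ȳ = 56.80 mm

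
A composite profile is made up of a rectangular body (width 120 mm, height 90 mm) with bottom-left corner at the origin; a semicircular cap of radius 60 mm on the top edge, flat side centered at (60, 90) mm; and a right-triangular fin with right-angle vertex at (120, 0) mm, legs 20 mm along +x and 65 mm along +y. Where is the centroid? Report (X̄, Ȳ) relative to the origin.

X̄ = 62.53 mm, Ȳ = 67.41 mm

rectangular body: A = 120 × 90 = 10800.00, centroid at (60.00, 45.00).
semicircular top: A = ½π·60² = 5654.87, centroid at (60.00, 115.46).
triangular fin: A = ½·20·65 = 650.00, centroid at (126.67, 21.67).
ΣA = 17104.87 mm²
ΣAX̄ = (10800.00)(60.00) + (5654.87)(60.00) + (650.00)(126.67) = 1069625.34 mm³
ΣAȲ = (10800.00)(45.00) + (5654.87)(115.46) + (650.00)(21.67) = 1153021.34 mm³
X̄ = 1069625.34 / 17104.87 = 62.53 mm
Ȳ = 1153021.34 / 17104.87 = 67.41 mm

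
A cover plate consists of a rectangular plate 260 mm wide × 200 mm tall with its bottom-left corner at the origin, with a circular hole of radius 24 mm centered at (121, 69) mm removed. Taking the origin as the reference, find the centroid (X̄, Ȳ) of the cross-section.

X̄ = 130.32 mm, Ȳ = 101.12 mm

plate: A = 260 × 200 = 52000.00, centroid at (130.00, 100.00).
hole: A = −π·24² = -1809.56, centroid at (121.00, 69.00).
ΣA = 50190.44 mm², ΣAX̄ = 6541043.56 mm³, ΣAȲ = 5075140.54 mm³.
X̄ = 6541043.56/50190.44 = 130.32 mm; Ȳ = 5075140.54/50190.44 = 101.12 mm.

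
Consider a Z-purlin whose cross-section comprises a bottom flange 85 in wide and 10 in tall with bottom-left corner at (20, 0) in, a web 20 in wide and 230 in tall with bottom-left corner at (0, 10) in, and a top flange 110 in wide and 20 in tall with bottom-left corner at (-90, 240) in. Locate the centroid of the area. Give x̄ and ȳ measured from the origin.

bottom flange: A = 85 × 10 = 850.00, centroid at (62.50, 5.00).
web: A = 20 × 230 = 4600.00, centroid at (10.00, 125.00).
top flange: A = 110 × 20 = 2200.00, centroid at (-35.00, 250.00).
ΣA = 7650.00 in²
ΣAx̄ = (850.00)(62.50) + (4600.00)(10.00) + (2200.00)(-35.00) = 22125.00 in³
ΣAȳ = (850.00)(5.00) + (4600.00)(125.00) + (2200.00)(250.00) = 1129250.00 in³
x̄ = 22125.00 / 7650.00 = 2.89 in
ȳ = 1129250.00 / 7650.00 = 147.61 in

x̄ = 2.89 in, ȳ = 147.61 in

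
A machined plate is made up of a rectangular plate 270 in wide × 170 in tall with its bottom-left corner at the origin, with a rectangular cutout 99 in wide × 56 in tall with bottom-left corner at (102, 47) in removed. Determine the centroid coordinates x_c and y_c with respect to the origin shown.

plate: A = 270 × 170 = 45900.00, centroid at (135.00, 85.00).
hole: A = −(99 × 56) = -5544.00, centroid at (151.50, 75.00).
ΣA = 40356.00 in², ΣAx_c = 5356584.00 in³, ΣAy_c = 3485700.00 in³.
x_c = 5356584.00/40356.00 = 132.73 in; y_c = 3485700.00/40356.00 = 86.37 in.

x_c = 132.73 in, y_c = 86.37 in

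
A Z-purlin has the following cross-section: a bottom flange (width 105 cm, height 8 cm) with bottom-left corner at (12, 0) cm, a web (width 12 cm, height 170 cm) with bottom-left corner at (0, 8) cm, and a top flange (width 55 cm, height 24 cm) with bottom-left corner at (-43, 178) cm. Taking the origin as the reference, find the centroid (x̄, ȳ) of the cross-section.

Part | A | x̄ᵢ | ȳᵢ | A·x̄ᵢ | A·ȳᵢ
bottom flange | 840.00 | 64.50 | 4.00 | 54180.00 | 3360.00
web | 2040.00 | 6.00 | 93.00 | 12240.00 | 189720.00
top flange | 1320.00 | -15.50 | 190.00 | -20460.00 | 250800.00
Σ | 4200.00 |  |  | 45960.00 | 443880.00
x̄ = 45960.00 / 4200.00 = 10.94 cm
ȳ = 443880.00 / 4200.00 = 105.69 cm

x̄ = 10.94 cm, ȳ = 105.69 cm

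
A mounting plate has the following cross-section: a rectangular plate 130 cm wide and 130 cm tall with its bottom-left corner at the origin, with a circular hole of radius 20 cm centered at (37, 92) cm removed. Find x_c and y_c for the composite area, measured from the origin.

x_c = 67.25 cm, y_c = 62.83 cm

plate: A = 130 × 130 = 16900.00, centroid at (65.00, 65.00).
hole: A = −π·20² = -1256.64, centroid at (37.00, 92.00).
ΣA = 15643.36 cm²
ΣAx_c = (16900.00)(65.00) + (-1256.64)(37.00) = 1052004.43 cm³
ΣAy_c = (16900.00)(65.00) + (-1256.64)(92.00) = 982889.39 cm³
x_c = 1052004.43 / 15643.36 = 67.25 cm
y_c = 982889.39 / 15643.36 = 62.83 cm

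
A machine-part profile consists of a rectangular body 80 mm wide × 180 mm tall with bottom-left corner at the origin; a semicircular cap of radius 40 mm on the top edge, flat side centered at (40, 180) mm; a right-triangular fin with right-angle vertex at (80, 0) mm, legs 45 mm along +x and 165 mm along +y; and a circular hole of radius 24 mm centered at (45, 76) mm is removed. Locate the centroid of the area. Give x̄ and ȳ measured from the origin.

Part | A | x̄ᵢ | ȳᵢ | A·x̄ᵢ | A·ȳᵢ
rectangular body | 14400.00 | 40.00 | 90.00 | 576000.00 | 1296000.00
semicircular top | 2513.27 | 40.00 | 196.98 | 100530.96 | 495056.01
triangular fin | 3712.50 | 95.00 | 55.00 | 352687.50 | 204187.50
hole | -1809.56 | 45.00 | 76.00 | -81430.08 | -137526.36
Σ | 18816.22 |  |  | 947788.38 | 1857717.15
x̄ = 947788.38 / 18816.22 = 50.37 mm
ȳ = 1857717.15 / 18816.22 = 98.73 mm

x̄ = 50.37 mm, ȳ = 98.73 mm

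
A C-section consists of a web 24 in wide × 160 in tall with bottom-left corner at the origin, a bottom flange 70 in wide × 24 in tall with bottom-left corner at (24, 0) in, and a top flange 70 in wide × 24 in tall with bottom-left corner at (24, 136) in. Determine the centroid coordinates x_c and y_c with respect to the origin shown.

web: A = 24 × 160 = 3840.00, centroid at (12.00, 80.00).
bottom flange: A = 70 × 24 = 1680.00, centroid at (59.00, 12.00).
top flange: A = 70 × 24 = 1680.00, centroid at (59.00, 148.00).
ΣA = 7200.00 in²
ΣAx_c = (3840.00)(12.00) + (1680.00)(59.00) + (1680.00)(59.00) = 244320.00 in³
ΣAy_c = (3840.00)(80.00) + (1680.00)(12.00) + (1680.00)(148.00) = 576000.00 in³
x_c = 244320.00 / 7200.00 = 33.93 in
y_c = 576000.00 / 7200.00 = 80.00 in

x_c = 33.93 in, y_c = 80.00 in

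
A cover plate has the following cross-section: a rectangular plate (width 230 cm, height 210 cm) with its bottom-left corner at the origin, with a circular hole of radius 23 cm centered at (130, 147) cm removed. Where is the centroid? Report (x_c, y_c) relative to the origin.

x_c = 114.47 cm, y_c = 103.50 cm

plate: A = 230 × 210 = 48300.00, centroid at (115.00, 105.00).
hole: A = −π·23² = -1661.90, centroid at (130.00, 147.00).
ΣA = 46638.10 cm², ΣAx_c = 5338452.67 cm³, ΣAy_c = 4827200.33 cm³.
x_c = 5338452.67/46638.10 = 114.47 cm; y_c = 4827200.33/46638.10 = 103.50 cm.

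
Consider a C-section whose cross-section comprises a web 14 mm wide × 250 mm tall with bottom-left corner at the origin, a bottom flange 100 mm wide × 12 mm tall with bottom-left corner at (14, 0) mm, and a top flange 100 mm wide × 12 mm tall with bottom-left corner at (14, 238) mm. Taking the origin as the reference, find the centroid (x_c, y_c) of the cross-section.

x_c = 30.19 mm, y_c = 125.00 mm

web: A = 14 × 250 = 3500.00, centroid at (7.00, 125.00).
bottom flange: A = 100 × 12 = 1200.00, centroid at (64.00, 6.00).
top flange: A = 100 × 12 = 1200.00, centroid at (64.00, 244.00).
ΣA = 5900.00 mm², ΣAx_c = 178100.00 mm³, ΣAy_c = 737500.00 mm³.
x_c = 178100.00/5900.00 = 30.19 mm; y_c = 737500.00/5900.00 = 125.00 mm.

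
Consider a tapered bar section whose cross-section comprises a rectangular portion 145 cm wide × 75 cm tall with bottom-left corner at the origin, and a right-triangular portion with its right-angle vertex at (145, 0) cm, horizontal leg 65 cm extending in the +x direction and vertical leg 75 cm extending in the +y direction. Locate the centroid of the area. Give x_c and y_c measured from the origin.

x_c = 89.74 cm, y_c = 35.21 cm

rectangular portion: A = 145 × 75 = 10875.00, centroid at (72.50, 37.50).
triangular portion: A = ½·65·75 = 2437.50, centroid at (166.67, 25.00).
ΣA = 13312.50 cm²
ΣAx_c = (10875.00)(72.50) + (2437.50)(166.67) = 1194687.50 cm³
ΣAy_c = (10875.00)(37.50) + (2437.50)(25.00) = 468750.00 cm³
x_c = 1194687.50 / 13312.50 = 89.74 cm
y_c = 468750.00 / 13312.50 = 35.21 cm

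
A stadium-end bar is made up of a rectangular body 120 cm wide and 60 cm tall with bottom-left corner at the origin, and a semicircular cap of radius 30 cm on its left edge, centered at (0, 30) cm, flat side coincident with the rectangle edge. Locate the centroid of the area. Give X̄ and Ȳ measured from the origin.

X̄ = 48.06 cm, Ȳ = 30.00 cm

rectangular body: A = 120 × 60 = 7200.00, centroid at (60.00, 30.00).
semicircular end: A = ½π·30² = 1413.72, centroid at (-12.73, 30.00).
ΣA = 8613.72 cm², ΣAX̄ = 414000.00 cm³, ΣAȲ = 258411.50 cm³.
X̄ = 414000.00/8613.72 = 48.06 cm; Ȳ = 258411.50/8613.72 = 30.00 cm.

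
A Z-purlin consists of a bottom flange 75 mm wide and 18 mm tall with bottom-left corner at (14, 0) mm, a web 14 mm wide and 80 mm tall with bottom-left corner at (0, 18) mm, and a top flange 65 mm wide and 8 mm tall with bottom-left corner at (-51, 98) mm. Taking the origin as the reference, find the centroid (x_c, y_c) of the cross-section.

x_c = 22.66 mm, y_c = 43.53 mm

bottom flange: A = 75 × 18 = 1350.00, centroid at (51.50, 9.00).
web: A = 14 × 80 = 1120.00, centroid at (7.00, 58.00).
top flange: A = 65 × 8 = 520.00, centroid at (-18.50, 102.00).
ΣA = 2990.00 mm², ΣAx_c = 67745.00 mm³, ΣAy_c = 130150.00 mm³.
x_c = 67745.00/2990.00 = 22.66 mm; y_c = 130150.00/2990.00 = 43.53 mm.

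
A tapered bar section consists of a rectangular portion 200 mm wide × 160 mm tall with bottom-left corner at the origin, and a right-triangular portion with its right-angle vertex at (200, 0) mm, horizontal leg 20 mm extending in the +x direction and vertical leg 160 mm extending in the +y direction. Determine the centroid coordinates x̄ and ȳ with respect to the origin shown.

rectangular portion: A = 200 × 160 = 32000.00, centroid at (100.00, 80.00).
triangular portion: A = ½·20·160 = 1600.00, centroid at (206.67, 53.33).
ΣA = 33600.00 mm², ΣAx̄ = 3530666.67 mm³, ΣAȳ = 2645333.33 mm³.
x̄ = 3530666.67/33600.00 = 105.08 mm; ȳ = 2645333.33/33600.00 = 78.73 mm.

x̄ = 105.08 mm, ȳ = 78.73 mm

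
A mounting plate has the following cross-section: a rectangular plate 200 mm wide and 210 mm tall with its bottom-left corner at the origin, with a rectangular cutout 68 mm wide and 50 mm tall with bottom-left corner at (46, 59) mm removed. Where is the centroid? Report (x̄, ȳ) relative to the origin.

plate: A = 200 × 210 = 42000.00, centroid at (100.00, 105.00).
hole: A = −(68 × 50) = -3400.00, centroid at (80.00, 84.00).
ΣA = 38600.00 mm², ΣAx̄ = 3928000.00 mm³, ΣAȳ = 4124400.00 mm³.
x̄ = 3928000.00/38600.00 = 101.76 mm; ȳ = 4124400.00/38600.00 = 106.85 mm.

x̄ = 101.76 mm, ȳ = 106.85 mm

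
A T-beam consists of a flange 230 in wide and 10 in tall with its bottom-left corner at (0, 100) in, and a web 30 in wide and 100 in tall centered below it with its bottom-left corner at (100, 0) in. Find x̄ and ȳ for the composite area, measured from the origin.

Part | A | x̄ᵢ | ȳᵢ | A·x̄ᵢ | A·ȳᵢ
web | 3000.00 | 115.00 | 50.00 | 345000.00 | 150000.00
flange | 2300.00 | 115.00 | 105.00 | 264500.00 | 241500.00
Σ | 5300.00 |  |  | 609500.00 | 391500.00
x̄ = 609500.00 / 5300.00 = 115.00 in
ȳ = 391500.00 / 5300.00 = 73.87 in

x̄ = 115.00 in, ȳ = 73.87 in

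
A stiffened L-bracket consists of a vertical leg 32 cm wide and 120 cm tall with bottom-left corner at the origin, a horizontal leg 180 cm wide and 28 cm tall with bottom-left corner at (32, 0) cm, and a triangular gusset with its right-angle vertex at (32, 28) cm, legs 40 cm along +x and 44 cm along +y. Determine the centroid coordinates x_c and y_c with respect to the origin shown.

vertical leg: A = 32 × 120 = 3840.00, centroid at (16.00, 60.00).
horizontal leg: A = 180 × 28 = 5040.00, centroid at (122.00, 14.00).
gusset: A = ½·40·44 = 880.00, centroid at (45.33, 42.67).
ΣA = 9760.00 cm², ΣAx_c = 716213.33 cm³, ΣAy_c = 338506.67 cm³.
x_c = 716213.33/9760.00 = 73.38 cm; y_c = 338506.67/9760.00 = 34.68 cm.

x_c = 73.38 cm, y_c = 34.68 cm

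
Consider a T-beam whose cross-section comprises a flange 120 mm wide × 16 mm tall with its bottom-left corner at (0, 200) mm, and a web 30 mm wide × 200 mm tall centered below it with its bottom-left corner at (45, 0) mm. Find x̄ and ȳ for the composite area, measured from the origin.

web: A = 30 × 200 = 6000.00, centroid at (60.00, 100.00).
flange: A = 120 × 16 = 1920.00, centroid at (60.00, 208.00).
ΣA = 7920.00 mm²
ΣAx̄ = (6000.00)(60.00) + (1920.00)(60.00) = 475200.00 mm³
ΣAȳ = (6000.00)(100.00) + (1920.00)(208.00) = 999360.00 mm³
x̄ = 475200.00 / 7920.00 = 60.00 mm
ȳ = 999360.00 / 7920.00 = 126.18 mm

x̄ = 60.00 mm, ȳ = 126.18 mm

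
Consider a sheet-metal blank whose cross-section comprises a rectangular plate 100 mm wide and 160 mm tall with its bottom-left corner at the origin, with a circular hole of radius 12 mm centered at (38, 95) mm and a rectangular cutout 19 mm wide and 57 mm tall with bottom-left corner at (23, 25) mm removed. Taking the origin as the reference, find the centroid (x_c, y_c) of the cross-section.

Part | A | x̄ᵢ | ȳᵢ | A·x̄ᵢ | A·ȳᵢ
plate | 16000.00 | 50.00 | 80.00 | 800000.00 | 1280000.00
hole 1 | -452.39 | 38.00 | 95.00 | -17190.80 | -42976.99
hole 2 | -1083.00 | 32.50 | 53.50 | -35197.50 | -57940.50
Σ | 14464.61 |  |  | 747611.70 | 1179082.51
x_c = 747611.70 / 14464.61 = 51.69 mm
y_c = 1179082.51 / 14464.61 = 81.51 mm

x_c = 51.69 mm, y_c = 81.51 mm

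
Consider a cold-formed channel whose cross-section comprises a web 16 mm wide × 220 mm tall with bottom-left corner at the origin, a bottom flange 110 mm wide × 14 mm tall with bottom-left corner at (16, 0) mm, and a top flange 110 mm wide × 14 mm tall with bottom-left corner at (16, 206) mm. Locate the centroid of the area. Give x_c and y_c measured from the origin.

x_c = 37.40 mm, y_c = 110.00 mm

Part | A | x̄ᵢ | ȳᵢ | A·x̄ᵢ | A·ȳᵢ
web | 3520.00 | 8.00 | 110.00 | 28160.00 | 387200.00
bottom flange | 1540.00 | 71.00 | 7.00 | 109340.00 | 10780.00
top flange | 1540.00 | 71.00 | 213.00 | 109340.00 | 328020.00
Σ | 6600.00 |  |  | 246840.00 | 726000.00
x_c = 246840.00 / 6600.00 = 37.40 mm
y_c = 726000.00 / 6600.00 = 110.00 mm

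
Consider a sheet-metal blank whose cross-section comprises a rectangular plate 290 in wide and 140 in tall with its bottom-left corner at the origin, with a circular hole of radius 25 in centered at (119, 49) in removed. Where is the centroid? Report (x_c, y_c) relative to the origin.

x_c = 146.32 in, y_c = 71.07 in

plate: A = 290 × 140 = 40600.00, centroid at (145.00, 70.00).
hole: A = −π·25² = -1963.50, centroid at (119.00, 49.00).
ΣA = 38636.50 in², ΣAx_c = 5653344.05 in³, ΣAy_c = 2745788.72 in³.
x_c = 5653344.05/38636.50 = 146.32 in; y_c = 2745788.72/38636.50 = 71.07 in.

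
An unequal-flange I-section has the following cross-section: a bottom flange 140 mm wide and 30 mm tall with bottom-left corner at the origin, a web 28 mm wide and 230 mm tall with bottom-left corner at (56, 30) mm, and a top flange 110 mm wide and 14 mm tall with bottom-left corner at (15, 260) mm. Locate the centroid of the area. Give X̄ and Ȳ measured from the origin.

Part | A | x̄ᵢ | ȳᵢ | A·x̄ᵢ | A·ȳᵢ
bottom flange | 4200.00 | 70.00 | 15.00 | 294000.00 | 63000.00
web | 6440.00 | 70.00 | 145.00 | 450800.00 | 933800.00
top flange | 1540.00 | 70.00 | 267.00 | 107800.00 | 411180.00
Σ | 12180.00 |  |  | 852600.00 | 1407980.00
X̄ = 852600.00 / 12180.00 = 70.00 mm
Ȳ = 1407980.00 / 12180.00 = 115.60 mm

X̄ = 70.00 mm, Ȳ = 115.60 mm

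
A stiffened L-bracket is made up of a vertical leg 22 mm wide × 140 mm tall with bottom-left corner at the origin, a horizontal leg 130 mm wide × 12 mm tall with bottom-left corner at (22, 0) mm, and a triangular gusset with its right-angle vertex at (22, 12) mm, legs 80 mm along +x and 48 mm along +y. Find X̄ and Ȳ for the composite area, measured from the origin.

X̄ = 40.10 mm, Ȳ = 42.49 mm

vertical leg: A = 22 × 140 = 3080.00, centroid at (11.00, 70.00).
horizontal leg: A = 130 × 12 = 1560.00, centroid at (87.00, 6.00).
gusset: A = ½·80·48 = 1920.00, centroid at (48.67, 28.00).
ΣA = 6560.00 mm²
ΣAX̄ = (3080.00)(11.00) + (1560.00)(87.00) + (1920.00)(48.67) = 263040.00 mm³
ΣAȲ = (3080.00)(70.00) + (1560.00)(6.00) + (1920.00)(28.00) = 278720.00 mm³
X̄ = 263040.00 / 6560.00 = 40.10 mm
Ȳ = 278720.00 / 6560.00 = 42.49 mm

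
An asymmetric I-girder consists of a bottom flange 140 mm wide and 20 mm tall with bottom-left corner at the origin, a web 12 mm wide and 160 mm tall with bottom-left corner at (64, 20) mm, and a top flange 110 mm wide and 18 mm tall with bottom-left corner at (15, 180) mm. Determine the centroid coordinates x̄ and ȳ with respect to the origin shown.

x̄ = 70.00 mm, ȳ = 88.69 mm

bottom flange: A = 140 × 20 = 2800.00, centroid at (70.00, 10.00).
web: A = 12 × 160 = 1920.00, centroid at (70.00, 100.00).
top flange: A = 110 × 18 = 1980.00, centroid at (70.00, 189.00).
ΣA = 6700.00 mm²
ΣAx̄ = (2800.00)(70.00) + (1920.00)(70.00) + (1980.00)(70.00) = 469000.00 mm³
ΣAȳ = (2800.00)(10.00) + (1920.00)(100.00) + (1980.00)(189.00) = 594220.00 mm³
x̄ = 469000.00 / 6700.00 = 70.00 mm
ȳ = 594220.00 / 6700.00 = 88.69 mm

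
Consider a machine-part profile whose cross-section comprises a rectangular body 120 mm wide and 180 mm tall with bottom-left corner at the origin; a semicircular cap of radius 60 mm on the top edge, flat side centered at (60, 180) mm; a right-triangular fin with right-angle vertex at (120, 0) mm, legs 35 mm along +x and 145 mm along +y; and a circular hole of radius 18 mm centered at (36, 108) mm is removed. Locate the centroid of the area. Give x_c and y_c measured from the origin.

Part | A | x̄ᵢ | ȳᵢ | A·x̄ᵢ | A·ȳᵢ
rectangular body | 21600.00 | 60.00 | 90.00 | 1296000.00 | 1944000.00
semicircular top | 5654.87 | 60.00 | 205.46 | 339292.01 | 1161876.02
triangular fin | 2537.50 | 131.67 | 48.33 | 334104.17 | 122645.83
hole | -1017.88 | 36.00 | 108.00 | -36643.54 | -109930.61
Σ | 28774.49 |  |  | 1932752.64 | 3118591.24
x_c = 1932752.64 / 28774.49 = 67.17 mm
y_c = 3118591.24 / 28774.49 = 108.38 mm

x_c = 67.17 mm, y_c = 108.38 mm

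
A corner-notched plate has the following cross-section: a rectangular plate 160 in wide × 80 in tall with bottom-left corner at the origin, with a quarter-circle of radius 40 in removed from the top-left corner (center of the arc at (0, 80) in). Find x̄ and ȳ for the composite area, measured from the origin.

Part | A | x̄ᵢ | ȳᵢ | A·x̄ᵢ | A·ȳᵢ
plate | 12800.00 | 80.00 | 40.00 | 1024000.00 | 512000.00
removed quarter-circle | -1256.64 | 16.98 | 63.02 | -21333.33 | -79197.63
Σ | 11543.36 |  |  | 1002666.67 | 432802.37
x̄ = 1002666.67 / 11543.36 = 86.86 in
ȳ = 432802.37 / 11543.36 = 37.49 in

x̄ = 86.86 in, ȳ = 37.49 in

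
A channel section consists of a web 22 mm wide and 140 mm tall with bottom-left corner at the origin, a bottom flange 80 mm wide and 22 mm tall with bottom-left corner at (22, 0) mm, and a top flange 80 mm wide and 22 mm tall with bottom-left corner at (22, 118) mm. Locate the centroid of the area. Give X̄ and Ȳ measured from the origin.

Part | A | x̄ᵢ | ȳᵢ | A·x̄ᵢ | A·ȳᵢ
web | 3080.00 | 11.00 | 70.00 | 33880.00 | 215600.00
bottom flange | 1760.00 | 62.00 | 11.00 | 109120.00 | 19360.00
top flange | 1760.00 | 62.00 | 129.00 | 109120.00 | 227040.00
Σ | 6600.00 |  |  | 252120.00 | 462000.00
X̄ = 252120.00 / 6600.00 = 38.20 mm
Ȳ = 462000.00 / 6600.00 = 70.00 mm

X̄ = 38.20 mm, Ȳ = 70.00 mm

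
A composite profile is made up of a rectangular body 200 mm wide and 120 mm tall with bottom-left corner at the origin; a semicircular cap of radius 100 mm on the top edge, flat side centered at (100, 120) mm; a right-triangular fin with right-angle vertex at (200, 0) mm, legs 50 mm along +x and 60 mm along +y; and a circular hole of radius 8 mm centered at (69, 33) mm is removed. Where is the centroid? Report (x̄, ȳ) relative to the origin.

x̄ = 104.42 mm, ȳ = 97.91 mm

rectangular body: A = 200 × 120 = 24000.00, centroid at (100.00, 60.00).
semicircular top: A = ½π·100² = 15707.96, centroid at (100.00, 162.44).
triangular fin: A = ½·50·60 = 1500.00, centroid at (216.67, 20.00).
hole: A = −π·8² = -201.06, centroid at (69.00, 33.00).
ΣA = 41006.90 mm²
ΣAx̄ = (24000.00)(100.00) + (15707.96)(100.00) + (1500.00)(216.67) + (-201.06)(69.00) = 4281923.05 mm³
ΣAȳ = (24000.00)(60.00) + (15707.96)(162.44) + (1500.00)(20.00) + (-201.06)(33.00) = 4014987.22 mm³
x̄ = 4281923.05 / 41006.90 = 104.42 mm
ȳ = 4014987.22 / 41006.90 = 97.91 mm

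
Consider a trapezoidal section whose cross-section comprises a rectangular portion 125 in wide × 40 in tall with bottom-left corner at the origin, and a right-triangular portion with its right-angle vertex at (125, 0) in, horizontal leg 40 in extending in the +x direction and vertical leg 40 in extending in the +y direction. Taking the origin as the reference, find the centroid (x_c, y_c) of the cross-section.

Part | A | x̄ᵢ | ȳᵢ | A·x̄ᵢ | A·ȳᵢ
rectangular portion | 5000.00 | 62.50 | 20.00 | 312500.00 | 100000.00
triangular portion | 800.00 | 138.33 | 13.33 | 110666.67 | 10666.67
Σ | 5800.00 |  |  | 423166.67 | 110666.67
x_c = 423166.67 / 5800.00 = 72.96 in
y_c = 110666.67 / 5800.00 = 19.08 in

x_c = 72.96 in, y_c = 19.08 in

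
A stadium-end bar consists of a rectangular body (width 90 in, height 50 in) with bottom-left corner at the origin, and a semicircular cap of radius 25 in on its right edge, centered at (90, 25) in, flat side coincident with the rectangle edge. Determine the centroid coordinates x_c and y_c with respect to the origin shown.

x_c = 54.96 in, y_c = 25.00 in

rectangular body: A = 90 × 50 = 4500.00, centroid at (45.00, 25.00).
semicircular end: A = ½π·25² = 981.75, centroid at (100.61, 25.00).
ΣA = 5481.75 in²
ΣAx_c = (4500.00)(45.00) + (981.75)(100.61) = 301273.96 in³
ΣAy_c = (4500.00)(25.00) + (981.75)(25.00) = 137043.69 in³
x_c = 301273.96 / 5481.75 = 54.96 in
y_c = 137043.69 / 5481.75 = 25.00 in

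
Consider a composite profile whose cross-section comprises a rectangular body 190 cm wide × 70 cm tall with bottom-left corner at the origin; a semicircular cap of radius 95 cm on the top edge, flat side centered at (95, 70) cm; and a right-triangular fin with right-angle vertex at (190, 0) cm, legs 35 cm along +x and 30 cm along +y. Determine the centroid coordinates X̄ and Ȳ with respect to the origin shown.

rectangular body: A = 190 × 70 = 13300.00, centroid at (95.00, 35.00).
semicircular top: A = ½π·95² = 14176.44, centroid at (95.00, 110.32).
triangular fin: A = ½·35·30 = 525.00, centroid at (201.67, 10.00).
ΣA = 28001.44 cm²
ΣAX̄ = (13300.00)(95.00) + (14176.44)(95.00) + (525.00)(201.67) = 2716136.50 cm³
ΣAȲ = (13300.00)(35.00) + (14176.44)(110.32) + (525.00)(10.00) = 2034683.91 cm³
X̄ = 2716136.50 / 28001.44 = 97.00 cm
Ȳ = 2034683.91 / 28001.44 = 72.66 cm

X̄ = 97.00 cm, Ȳ = 72.66 cm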